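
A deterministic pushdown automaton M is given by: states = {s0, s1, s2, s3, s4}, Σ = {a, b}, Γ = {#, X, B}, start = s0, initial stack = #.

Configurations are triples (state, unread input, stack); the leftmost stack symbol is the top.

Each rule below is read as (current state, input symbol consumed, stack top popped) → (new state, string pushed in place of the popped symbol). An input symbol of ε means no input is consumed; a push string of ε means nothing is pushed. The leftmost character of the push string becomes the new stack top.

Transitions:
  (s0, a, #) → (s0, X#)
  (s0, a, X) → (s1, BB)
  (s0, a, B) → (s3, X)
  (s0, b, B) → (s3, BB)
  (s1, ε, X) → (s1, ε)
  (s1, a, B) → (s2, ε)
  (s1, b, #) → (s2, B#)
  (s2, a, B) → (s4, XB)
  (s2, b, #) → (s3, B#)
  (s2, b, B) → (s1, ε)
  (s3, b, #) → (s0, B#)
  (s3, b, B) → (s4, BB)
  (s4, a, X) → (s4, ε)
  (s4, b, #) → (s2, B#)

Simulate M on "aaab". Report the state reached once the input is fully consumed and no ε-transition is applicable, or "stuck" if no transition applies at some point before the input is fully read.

s1

(s0, aaab, #)
  read a, top #: go to s0, push X# → (s0, aab, X#)
  read a, top X: go to s1, push BB → (s1, ab, BB#)
  read a, top B: go to s2, push ε → (s2, b, B#)
  read b, top B: go to s1, push ε → (s1, ε, #)
All input consumed; M is in state s1.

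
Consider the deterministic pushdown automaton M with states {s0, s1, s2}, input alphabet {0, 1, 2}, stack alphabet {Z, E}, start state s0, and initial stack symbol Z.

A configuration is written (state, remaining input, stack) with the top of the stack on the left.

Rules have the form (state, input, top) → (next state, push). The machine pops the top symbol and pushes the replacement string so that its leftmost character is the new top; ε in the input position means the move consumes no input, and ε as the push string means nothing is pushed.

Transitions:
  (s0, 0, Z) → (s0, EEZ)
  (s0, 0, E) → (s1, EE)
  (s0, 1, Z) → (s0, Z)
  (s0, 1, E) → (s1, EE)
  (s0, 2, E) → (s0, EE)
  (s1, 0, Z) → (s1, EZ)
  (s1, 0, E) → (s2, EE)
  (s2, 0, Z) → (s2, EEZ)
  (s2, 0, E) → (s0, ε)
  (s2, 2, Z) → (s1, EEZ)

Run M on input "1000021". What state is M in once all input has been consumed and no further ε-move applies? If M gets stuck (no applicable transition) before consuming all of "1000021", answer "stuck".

(s0, 1000021, Z)
  read 1, top Z: go to s0, push Z → (s0, 000021, Z)
  read 0, top Z: go to s0, push EEZ → (s0, 00021, EEZ)
  read 0, top E: go to s1, push EE → (s1, 0021, EEEZ)
  read 0, top E: go to s2, push EE → (s2, 021, EEEEZ)
  read 0, top E: go to s0, push ε → (s0, 21, EEEZ)
  read 2, top E: go to s0, push EE → (s0, 1, EEEEZ)
  read 1, top E: go to s1, push EE → (s1, ε, EEEEEZ)
All input consumed; M is in state s1.

s1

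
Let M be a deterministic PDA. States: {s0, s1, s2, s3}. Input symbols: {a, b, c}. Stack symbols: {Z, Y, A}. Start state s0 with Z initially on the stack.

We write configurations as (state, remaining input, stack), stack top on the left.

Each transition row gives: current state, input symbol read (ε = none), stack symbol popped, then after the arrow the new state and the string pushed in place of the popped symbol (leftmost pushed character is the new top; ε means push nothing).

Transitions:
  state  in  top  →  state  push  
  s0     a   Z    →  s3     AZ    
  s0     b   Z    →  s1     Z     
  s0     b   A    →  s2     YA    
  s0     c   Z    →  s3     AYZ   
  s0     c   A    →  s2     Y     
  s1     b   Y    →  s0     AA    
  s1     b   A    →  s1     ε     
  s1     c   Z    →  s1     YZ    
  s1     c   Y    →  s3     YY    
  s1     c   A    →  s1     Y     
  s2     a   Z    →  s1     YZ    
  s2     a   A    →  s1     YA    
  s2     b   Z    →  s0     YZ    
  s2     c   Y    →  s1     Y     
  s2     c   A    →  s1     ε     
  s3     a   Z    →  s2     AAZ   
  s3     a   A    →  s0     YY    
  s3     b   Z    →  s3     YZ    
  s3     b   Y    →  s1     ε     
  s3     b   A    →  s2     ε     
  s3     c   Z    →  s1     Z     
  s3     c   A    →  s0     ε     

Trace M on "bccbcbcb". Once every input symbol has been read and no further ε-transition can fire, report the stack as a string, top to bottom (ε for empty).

YZ

(s0, bccbcbcb, Z) ⊢ (s1, ccbcbcb, Z) ⊢ (s1, cbcbcb, YZ) ⊢ (s3, bcbcb, YYZ) ⊢ (s1, cbcb, YZ) ⊢ (s3, bcb, YYZ) ⊢ (s1, cb, YZ) ⊢ (s3, b, YYZ) ⊢ (s1, ε, YZ)
All input consumed in state s1 with stack YZ.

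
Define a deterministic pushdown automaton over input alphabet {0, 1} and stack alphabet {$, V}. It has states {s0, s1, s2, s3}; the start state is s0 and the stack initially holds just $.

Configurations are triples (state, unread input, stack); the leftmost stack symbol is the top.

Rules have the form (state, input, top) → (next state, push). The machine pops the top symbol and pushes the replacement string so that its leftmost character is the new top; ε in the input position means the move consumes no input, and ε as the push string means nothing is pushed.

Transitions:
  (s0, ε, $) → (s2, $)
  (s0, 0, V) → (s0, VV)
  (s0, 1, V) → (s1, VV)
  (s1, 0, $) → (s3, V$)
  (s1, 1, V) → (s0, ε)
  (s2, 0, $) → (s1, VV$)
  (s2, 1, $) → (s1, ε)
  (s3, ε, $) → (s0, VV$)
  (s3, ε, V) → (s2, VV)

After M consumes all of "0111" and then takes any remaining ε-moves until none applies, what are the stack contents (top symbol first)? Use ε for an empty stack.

(s0, 0111, $) ⊢ (s2, 0111, $) ⊢ (s1, 111, VV$) ⊢ (s0, 11, V$) ⊢ (s1, 1, VV$) ⊢ (s0, ε, V$)
All input consumed in state s0 with stack V$.

V$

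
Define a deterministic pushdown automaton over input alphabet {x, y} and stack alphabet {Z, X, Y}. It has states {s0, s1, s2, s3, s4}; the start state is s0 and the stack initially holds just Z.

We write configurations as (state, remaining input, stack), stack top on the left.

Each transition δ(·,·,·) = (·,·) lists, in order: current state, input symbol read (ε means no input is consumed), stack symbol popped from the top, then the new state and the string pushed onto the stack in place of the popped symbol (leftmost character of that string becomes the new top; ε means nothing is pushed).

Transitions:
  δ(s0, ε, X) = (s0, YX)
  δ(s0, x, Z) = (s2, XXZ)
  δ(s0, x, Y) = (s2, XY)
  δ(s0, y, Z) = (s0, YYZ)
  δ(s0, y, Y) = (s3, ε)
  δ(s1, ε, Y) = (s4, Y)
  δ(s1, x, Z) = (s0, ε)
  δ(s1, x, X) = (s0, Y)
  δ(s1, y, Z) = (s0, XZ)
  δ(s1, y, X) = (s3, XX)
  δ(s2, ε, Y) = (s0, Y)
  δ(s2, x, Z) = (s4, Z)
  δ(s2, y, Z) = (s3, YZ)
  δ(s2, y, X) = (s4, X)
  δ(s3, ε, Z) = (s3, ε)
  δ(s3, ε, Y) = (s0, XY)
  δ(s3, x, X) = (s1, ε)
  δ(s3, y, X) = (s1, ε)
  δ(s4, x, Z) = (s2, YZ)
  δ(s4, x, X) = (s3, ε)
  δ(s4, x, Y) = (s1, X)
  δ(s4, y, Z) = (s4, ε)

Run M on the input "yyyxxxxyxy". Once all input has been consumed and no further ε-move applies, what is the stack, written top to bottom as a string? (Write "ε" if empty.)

(s0, yyyxxxxyxy, Z)
  read y, top Z: go to s0, push YYZ → (s0, yyxxxxyxy, YYZ)
  read y, top Y: go to s3, push ε → (s3, yxxxxyxy, YZ)
  ε-move, top Y: go to s0, push XY → (s0, yxxxxyxy, XYZ)
  ε-move, top X: go to s0, push YX → (s0, yxxxxyxy, YXYZ)
  read y, top Y: go to s3, push ε → (s3, xxxxyxy, XYZ)
  read x, top X: go to s1, push ε → (s1, xxxyxy, YZ)
  ε-move, top Y: go to s4, push Y → (s4, xxxyxy, YZ)
  read x, top Y: go to s1, push X → (s1, xxyxy, XZ)
  read x, top X: go to s0, push Y → (s0, xyxy, YZ)
  read x, top Y: go to s2, push XY → (s2, yxy, XYZ)
  read y, top X: go to s4, push X → (s4, xy, XYZ)
  read x, top X: go to s3, push ε → (s3, y, YZ)
  ε-move, top Y: go to s0, push XY → (s0, y, XYZ)
  ε-move, top X: go to s0, push YX → (s0, y, YXYZ)
  read y, top Y: go to s3, push ε → (s3, ε, XYZ)
All input consumed in state s3 with stack XYZ.

XYZ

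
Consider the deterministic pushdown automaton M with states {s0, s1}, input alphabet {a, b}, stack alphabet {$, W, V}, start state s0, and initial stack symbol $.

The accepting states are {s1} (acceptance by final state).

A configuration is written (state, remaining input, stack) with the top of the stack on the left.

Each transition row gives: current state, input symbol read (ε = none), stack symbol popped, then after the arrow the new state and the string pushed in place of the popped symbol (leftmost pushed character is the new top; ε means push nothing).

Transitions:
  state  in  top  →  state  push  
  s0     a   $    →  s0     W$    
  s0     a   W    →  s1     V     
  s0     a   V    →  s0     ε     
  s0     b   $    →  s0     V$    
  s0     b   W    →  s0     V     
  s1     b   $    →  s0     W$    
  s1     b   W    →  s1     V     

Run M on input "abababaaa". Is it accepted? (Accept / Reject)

Accept

(s0, abababaaa, $)
  read a, top $: go to s0, push W$ → (s0, bababaaa, W$)
  read b, top W: go to s0, push V → (s0, ababaaa, V$)
  read a, top V: go to s0, push ε → (s0, babaaa, $)
  read b, top $: go to s0, push V$ → (s0, abaaa, V$)
  read a, top V: go to s0, push ε → (s0, baaa, $)
  read b, top $: go to s0, push V$ → (s0, aaa, V$)
  read a, top V: go to s0, push ε → (s0, aa, $)
  read a, top $: go to s0, push W$ → (s0, a, W$)
  read a, top W: go to s1, push V → (s1, ε, V$)
All input consumed; state s1 ∈ F.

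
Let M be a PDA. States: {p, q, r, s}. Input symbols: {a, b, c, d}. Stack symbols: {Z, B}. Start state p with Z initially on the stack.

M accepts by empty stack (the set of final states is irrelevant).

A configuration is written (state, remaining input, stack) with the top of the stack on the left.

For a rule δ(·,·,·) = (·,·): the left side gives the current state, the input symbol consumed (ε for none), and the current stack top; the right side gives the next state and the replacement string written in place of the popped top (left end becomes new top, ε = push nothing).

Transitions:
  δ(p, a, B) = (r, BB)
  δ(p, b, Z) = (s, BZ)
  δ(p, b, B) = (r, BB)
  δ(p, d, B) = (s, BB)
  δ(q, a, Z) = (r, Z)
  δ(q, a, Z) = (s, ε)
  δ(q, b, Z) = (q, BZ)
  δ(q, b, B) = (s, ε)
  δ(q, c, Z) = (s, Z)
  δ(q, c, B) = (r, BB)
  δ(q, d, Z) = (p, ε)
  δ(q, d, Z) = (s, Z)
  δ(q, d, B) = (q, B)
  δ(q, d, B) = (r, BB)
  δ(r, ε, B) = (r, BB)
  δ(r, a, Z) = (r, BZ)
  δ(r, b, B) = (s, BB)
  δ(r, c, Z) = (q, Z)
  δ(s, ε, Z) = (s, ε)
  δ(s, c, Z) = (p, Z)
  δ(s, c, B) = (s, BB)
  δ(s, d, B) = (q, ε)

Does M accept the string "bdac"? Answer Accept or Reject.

Reject

No computation consumes all input and empties the stack.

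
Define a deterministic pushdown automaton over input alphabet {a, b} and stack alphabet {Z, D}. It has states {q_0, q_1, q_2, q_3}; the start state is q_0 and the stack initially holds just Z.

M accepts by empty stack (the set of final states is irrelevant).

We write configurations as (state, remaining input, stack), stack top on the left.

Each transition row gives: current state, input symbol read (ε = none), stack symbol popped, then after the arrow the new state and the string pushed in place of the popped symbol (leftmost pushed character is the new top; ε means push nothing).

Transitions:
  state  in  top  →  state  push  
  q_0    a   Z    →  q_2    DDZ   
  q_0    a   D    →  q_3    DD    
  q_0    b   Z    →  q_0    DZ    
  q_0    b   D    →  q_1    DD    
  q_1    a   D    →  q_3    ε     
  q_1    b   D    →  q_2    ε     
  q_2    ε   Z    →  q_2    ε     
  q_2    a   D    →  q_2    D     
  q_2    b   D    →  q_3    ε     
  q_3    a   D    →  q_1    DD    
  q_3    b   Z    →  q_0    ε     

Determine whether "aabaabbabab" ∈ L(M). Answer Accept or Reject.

Reject

(q_0, aabaabbabab, Z)
  read a, top Z: go to q_2, push DDZ → (q_2, abaabbabab, DDZ)
  read a, top D: go to q_2, push D → (q_2, baabbabab, DDZ)
  read b, top D: go to q_3, push ε → (q_3, aabbabab, DZ)
  read a, top D: go to q_1, push DD → (q_1, abbabab, DDZ)
  read a, top D: go to q_3, push ε → (q_3, bbabab, DZ)
No transition applies at (q_3, bbabab, DZ); input not fully consumed.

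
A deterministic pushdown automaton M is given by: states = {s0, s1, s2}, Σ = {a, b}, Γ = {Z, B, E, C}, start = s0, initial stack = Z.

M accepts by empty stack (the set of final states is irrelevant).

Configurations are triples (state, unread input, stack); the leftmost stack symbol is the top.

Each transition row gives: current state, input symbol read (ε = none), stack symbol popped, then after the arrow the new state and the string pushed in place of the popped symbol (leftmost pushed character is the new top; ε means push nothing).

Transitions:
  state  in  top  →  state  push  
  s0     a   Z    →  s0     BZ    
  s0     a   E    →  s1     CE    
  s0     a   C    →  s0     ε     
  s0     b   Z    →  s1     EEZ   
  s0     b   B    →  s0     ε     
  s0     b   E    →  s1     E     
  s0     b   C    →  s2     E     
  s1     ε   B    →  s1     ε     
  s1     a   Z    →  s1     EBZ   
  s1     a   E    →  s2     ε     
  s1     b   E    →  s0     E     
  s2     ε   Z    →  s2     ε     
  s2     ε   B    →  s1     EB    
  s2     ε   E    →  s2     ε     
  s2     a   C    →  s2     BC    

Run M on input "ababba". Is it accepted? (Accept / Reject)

(s0, ababba, Z) ⊢ (s0, babba, BZ) ⊢ (s0, abba, Z) ⊢ (s0, bba, BZ) ⊢ (s0, ba, Z) ⊢ (s1, a, EEZ) ⊢ (s2, ε, EZ) ⊢ (s2, ε, Z) ⊢ (s2, ε, ε)
All input consumed and the stack is empty.

Accept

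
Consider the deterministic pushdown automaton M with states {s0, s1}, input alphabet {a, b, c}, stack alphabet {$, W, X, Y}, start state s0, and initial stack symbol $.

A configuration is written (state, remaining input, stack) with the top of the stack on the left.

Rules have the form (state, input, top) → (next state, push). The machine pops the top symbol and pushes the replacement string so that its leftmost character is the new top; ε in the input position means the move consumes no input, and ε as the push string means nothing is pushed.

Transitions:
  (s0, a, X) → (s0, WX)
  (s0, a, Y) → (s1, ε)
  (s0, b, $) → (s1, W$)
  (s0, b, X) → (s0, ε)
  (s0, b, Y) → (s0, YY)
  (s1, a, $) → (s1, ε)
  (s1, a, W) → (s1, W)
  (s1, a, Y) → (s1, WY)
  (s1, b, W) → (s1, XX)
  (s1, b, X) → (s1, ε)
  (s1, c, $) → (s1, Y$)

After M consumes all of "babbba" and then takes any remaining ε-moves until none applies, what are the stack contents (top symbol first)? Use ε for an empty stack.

ε

(s0, babbba, $) ⊢ (s1, abbba, W$) ⊢ (s1, bbba, W$) ⊢ (s1, bba, XX$) ⊢ (s1, ba, X$) ⊢ (s1, a, $) ⊢ (s1, ε, ε)
All input consumed in state s1 with stack ε.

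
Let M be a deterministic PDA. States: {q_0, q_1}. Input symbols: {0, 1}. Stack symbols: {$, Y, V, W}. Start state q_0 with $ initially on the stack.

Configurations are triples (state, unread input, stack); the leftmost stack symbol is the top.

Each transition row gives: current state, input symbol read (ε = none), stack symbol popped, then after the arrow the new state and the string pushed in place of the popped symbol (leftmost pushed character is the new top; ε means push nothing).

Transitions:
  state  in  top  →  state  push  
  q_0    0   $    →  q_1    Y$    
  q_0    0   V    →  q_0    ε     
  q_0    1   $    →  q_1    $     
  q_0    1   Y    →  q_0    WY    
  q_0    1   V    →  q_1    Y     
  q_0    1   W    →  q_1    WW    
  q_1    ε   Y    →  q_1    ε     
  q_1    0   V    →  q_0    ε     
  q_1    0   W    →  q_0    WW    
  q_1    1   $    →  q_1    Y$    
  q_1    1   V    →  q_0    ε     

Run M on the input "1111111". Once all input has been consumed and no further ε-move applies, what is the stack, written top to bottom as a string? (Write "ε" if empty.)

(q_0, 1111111, $) ⊢ (q_1, 111111, $) ⊢ (q_1, 11111, Y$) ⊢ (q_1, 11111, $) ⊢ (q_1, 1111, Y$) ⊢ (q_1, 1111, $) ⊢ (q_1, 111, Y$) ⊢ (q_1, 111, $) ⊢ (q_1, 11, Y$) ⊢ (q_1, 11, $) ⊢ (q_1, 1, Y$) ⊢ (q_1, 1, $) ⊢ (q_1, ε, Y$) ⊢ (q_1, ε, $)
All input consumed in state q_1 with stack $.

$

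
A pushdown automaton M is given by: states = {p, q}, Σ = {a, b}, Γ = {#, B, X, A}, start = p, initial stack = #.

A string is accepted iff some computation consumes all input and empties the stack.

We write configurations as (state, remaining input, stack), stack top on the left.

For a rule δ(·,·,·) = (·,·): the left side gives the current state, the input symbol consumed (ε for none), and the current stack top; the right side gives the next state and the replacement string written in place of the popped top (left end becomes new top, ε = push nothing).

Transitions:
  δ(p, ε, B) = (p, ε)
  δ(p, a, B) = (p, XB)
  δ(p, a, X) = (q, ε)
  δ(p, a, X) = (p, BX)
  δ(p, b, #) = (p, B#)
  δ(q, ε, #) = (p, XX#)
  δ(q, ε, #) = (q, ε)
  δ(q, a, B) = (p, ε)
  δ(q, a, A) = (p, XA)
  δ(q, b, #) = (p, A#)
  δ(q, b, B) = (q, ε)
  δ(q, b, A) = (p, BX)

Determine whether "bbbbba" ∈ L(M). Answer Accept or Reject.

Reject

No computation consumes all input and empties the stack.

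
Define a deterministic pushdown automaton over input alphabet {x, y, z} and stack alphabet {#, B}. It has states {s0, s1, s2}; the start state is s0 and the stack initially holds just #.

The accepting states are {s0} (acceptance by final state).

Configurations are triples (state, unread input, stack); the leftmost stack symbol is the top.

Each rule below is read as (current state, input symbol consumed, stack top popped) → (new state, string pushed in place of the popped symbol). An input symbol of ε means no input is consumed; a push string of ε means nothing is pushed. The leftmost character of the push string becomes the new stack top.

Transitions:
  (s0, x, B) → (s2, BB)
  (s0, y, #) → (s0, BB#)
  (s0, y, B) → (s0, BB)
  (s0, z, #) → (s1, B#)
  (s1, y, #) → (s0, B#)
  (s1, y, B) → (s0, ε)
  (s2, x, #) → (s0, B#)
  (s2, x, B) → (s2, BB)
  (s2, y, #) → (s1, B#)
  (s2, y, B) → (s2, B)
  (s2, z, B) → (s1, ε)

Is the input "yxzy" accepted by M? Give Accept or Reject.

Accept

(s0, yxzy, #) ⊢ (s0, xzy, BB#) ⊢ (s2, zy, BBB#) ⊢ (s1, y, BB#) ⊢ (s0, ε, B#)
All input consumed; state s0 ∈ F.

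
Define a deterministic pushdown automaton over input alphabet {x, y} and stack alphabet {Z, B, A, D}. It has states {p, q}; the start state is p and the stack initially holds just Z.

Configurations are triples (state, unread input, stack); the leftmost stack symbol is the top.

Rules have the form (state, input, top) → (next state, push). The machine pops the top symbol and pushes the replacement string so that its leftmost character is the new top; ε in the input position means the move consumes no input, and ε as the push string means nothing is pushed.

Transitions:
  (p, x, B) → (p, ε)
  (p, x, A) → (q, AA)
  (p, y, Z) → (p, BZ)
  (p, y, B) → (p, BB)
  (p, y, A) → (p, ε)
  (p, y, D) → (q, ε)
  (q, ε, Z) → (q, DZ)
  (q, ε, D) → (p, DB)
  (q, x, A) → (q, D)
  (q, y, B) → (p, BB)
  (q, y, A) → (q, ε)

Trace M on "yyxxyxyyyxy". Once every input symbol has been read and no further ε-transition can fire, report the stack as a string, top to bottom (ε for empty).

(p, yyxxyxyyyxy, Z)
  read y, top Z: go to p, push BZ → (p, yxxyxyyyxy, BZ)
  read y, top B: go to p, push BB → (p, xxyxyyyxy, BBZ)
  read x, top B: go to p, push ε → (p, xyxyyyxy, BZ)
  read x, top B: go to p, push ε → (p, yxyyyxy, Z)
  read y, top Z: go to p, push BZ → (p, xyyyxy, BZ)
  read x, top B: go to p, push ε → (p, yyyxy, Z)
  read y, top Z: go to p, push BZ → (p, yyxy, BZ)
  read y, top B: go to p, push BB → (p, yxy, BBZ)
  read y, top B: go to p, push BB → (p, xy, BBBZ)
  read x, top B: go to p, push ε → (p, y, BBZ)
  read y, top B: go to p, push BB → (p, ε, BBBZ)
All input consumed in state p with stack BBBZ.

BBBZ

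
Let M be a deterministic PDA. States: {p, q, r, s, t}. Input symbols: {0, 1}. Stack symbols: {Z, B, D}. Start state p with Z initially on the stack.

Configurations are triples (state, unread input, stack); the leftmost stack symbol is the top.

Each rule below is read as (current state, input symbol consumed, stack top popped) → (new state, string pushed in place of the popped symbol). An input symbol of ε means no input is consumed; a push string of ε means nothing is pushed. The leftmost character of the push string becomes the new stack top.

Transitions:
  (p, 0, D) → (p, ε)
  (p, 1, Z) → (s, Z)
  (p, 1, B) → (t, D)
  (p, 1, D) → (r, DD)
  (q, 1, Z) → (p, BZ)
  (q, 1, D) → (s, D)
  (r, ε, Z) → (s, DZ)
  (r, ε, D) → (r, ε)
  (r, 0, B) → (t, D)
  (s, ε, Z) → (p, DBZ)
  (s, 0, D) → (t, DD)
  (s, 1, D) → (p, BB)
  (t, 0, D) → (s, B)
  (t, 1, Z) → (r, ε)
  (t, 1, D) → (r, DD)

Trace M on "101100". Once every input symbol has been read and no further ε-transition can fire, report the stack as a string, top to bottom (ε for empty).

(p, 101100, Z)
  read 1, top Z: go to s, push Z → (s, 01100, Z)
  ε-move, top Z: go to p, push DBZ → (p, 01100, DBZ)
  read 0, top D: go to p, push ε → (p, 1100, BZ)
  read 1, top B: go to t, push D → (t, 100, DZ)
  read 1, top D: go to r, push DD → (r, 00, DDZ)
  ε-move, top D: go to r, push ε → (r, 00, DZ)
  ε-move, top D: go to r, push ε → (r, 00, Z)
  ε-move, top Z: go to s, push DZ → (s, 00, DZ)
  read 0, top D: go to t, push DD → (t, 0, DDZ)
  read 0, top D: go to s, push B → (s, ε, BDZ)
All input consumed in state s with stack BDZ.

BDZ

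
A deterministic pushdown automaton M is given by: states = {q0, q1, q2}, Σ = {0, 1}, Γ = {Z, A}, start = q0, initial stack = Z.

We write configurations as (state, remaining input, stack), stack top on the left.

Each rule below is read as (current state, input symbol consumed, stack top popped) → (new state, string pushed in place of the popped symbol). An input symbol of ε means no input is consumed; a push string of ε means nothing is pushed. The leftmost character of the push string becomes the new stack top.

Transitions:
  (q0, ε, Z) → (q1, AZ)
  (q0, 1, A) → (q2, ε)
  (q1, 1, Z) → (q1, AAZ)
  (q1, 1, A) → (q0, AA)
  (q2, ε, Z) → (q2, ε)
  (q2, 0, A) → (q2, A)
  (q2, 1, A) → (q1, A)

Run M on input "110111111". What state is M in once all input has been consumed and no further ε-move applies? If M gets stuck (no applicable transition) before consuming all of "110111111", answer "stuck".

q2

(q0, 110111111, Z) ⊢ (q1, 110111111, AZ) ⊢ (q0, 10111111, AAZ) ⊢ (q2, 0111111, AZ) ⊢ (q2, 111111, AZ) ⊢ (q1, 11111, AZ) ⊢ (q0, 1111, AAZ) ⊢ (q2, 111, AZ) ⊢ (q1, 11, AZ) ⊢ (q0, 1, AAZ) ⊢ (q2, ε, AZ)
All input consumed; M is in state q2.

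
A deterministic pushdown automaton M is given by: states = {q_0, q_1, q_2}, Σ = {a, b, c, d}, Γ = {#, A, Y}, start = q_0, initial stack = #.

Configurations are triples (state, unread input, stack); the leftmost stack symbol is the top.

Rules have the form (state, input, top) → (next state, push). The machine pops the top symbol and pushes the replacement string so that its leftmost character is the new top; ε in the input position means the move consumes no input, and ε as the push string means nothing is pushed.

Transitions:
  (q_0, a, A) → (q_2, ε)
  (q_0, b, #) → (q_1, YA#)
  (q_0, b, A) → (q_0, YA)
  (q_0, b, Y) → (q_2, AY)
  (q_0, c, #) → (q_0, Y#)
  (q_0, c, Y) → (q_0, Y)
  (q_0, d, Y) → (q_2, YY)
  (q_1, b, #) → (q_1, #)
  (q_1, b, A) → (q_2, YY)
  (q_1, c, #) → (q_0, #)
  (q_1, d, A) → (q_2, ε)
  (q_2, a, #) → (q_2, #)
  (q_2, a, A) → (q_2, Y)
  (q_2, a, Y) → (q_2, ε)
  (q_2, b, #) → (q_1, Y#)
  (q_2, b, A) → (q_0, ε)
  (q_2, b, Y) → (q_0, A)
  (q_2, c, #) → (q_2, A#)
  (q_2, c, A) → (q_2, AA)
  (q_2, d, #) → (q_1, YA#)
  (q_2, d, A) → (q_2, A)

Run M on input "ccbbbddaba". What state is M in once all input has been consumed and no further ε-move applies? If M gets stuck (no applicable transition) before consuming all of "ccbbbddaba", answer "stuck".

(q_0, ccbbbddaba, #)
  read c, top #: go to q_0, push Y# → (q_0, cbbbddaba, Y#)
  read c, top Y: go to q_0, push Y → (q_0, bbbddaba, Y#)
  read b, top Y: go to q_2, push AY → (q_2, bbddaba, AY#)
  read b, top A: go to q_0, push ε → (q_0, bddaba, Y#)
  read b, top Y: go to q_2, push AY → (q_2, ddaba, AY#)
  read d, top A: go to q_2, push A → (q_2, daba, AY#)
  read d, top A: go to q_2, push A → (q_2, aba, AY#)
  read a, top A: go to q_2, push Y → (q_2, ba, YY#)
  read b, top Y: go to q_0, push A → (q_0, a, AY#)
  read a, top A: go to q_2, push ε → (q_2, ε, Y#)
All input consumed; M is in state q_2.

q_2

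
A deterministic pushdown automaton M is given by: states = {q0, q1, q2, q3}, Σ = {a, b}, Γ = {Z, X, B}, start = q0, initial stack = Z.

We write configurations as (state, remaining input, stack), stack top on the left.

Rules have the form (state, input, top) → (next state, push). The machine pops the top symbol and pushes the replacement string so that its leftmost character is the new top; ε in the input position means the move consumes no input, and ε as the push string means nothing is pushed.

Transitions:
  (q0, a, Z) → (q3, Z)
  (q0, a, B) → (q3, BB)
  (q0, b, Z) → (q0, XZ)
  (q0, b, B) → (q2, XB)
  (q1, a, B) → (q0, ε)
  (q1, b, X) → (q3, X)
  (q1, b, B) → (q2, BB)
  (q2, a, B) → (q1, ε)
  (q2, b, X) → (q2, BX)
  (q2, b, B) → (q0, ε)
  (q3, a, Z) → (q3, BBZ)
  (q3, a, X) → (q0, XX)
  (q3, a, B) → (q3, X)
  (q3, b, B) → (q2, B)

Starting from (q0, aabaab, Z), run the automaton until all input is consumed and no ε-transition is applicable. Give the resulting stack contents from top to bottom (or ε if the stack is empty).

(q0, aabaab, Z)
  read a, top Z: go to q3, push Z → (q3, abaab, Z)
  read a, top Z: go to q3, push BBZ → (q3, baab, BBZ)
  read b, top B: go to q2, push B → (q2, aab, BBZ)
  read a, top B: go to q1, push ε → (q1, ab, BZ)
  read a, top B: go to q0, push ε → (q0, b, Z)
  read b, top Z: go to q0, push XZ → (q0, ε, XZ)
All input consumed in state q0 with stack XZ.

XZ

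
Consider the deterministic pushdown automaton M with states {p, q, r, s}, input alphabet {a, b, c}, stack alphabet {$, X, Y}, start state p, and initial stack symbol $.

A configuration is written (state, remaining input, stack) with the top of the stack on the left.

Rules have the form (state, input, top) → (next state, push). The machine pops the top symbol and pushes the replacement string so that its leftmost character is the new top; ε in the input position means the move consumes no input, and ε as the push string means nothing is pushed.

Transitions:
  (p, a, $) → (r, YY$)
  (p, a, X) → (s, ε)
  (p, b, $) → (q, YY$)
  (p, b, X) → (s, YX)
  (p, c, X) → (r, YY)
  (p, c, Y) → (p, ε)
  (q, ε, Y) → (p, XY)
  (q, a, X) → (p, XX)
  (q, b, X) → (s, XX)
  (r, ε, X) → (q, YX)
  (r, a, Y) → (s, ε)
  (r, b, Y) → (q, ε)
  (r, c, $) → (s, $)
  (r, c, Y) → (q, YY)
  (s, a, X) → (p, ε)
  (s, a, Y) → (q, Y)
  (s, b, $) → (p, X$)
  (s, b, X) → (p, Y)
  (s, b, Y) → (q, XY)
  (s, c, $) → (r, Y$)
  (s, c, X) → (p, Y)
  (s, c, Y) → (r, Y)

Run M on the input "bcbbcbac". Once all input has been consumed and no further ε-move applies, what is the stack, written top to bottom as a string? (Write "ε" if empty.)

(p, bcbbcbac, $)
  read b, top $: go to q, push YY$ → (q, cbbcbac, YY$)
  ε-move, top Y: go to p, push XY → (p, cbbcbac, XYY$)
  read c, top X: go to r, push YY → (r, bbcbac, YYYY$)
  read b, top Y: go to q, push ε → (q, bcbac, YYY$)
  ε-move, top Y: go to p, push XY → (p, bcbac, XYYY$)
  read b, top X: go to s, push YX → (s, cbac, YXYYY$)
  read c, top Y: go to r, push Y → (r, bac, YXYYY$)
  read b, top Y: go to q, push ε → (q, ac, XYYY$)
  read a, top X: go to p, push XX → (p, c, XXYYY$)
  read c, top X: go to r, push YY → (r, ε, YYXYYY$)
All input consumed in state r with stack YYXYYY$.

YYXYYY$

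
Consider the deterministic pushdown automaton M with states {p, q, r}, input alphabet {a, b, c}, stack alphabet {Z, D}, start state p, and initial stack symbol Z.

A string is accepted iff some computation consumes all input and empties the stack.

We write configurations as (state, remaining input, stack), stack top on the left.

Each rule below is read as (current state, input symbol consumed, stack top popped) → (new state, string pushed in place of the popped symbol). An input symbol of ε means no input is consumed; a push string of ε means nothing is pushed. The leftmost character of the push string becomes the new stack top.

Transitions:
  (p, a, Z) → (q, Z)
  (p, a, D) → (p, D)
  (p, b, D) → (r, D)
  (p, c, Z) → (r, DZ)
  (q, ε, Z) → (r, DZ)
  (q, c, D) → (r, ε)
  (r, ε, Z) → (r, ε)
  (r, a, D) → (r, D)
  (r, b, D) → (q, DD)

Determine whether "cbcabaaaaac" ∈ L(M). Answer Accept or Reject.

(p, cbcabaaaaac, Z)
  read c, top Z: go to r, push DZ → (r, bcabaaaaac, DZ)
  read b, top D: go to q, push DD → (q, cabaaaaac, DDZ)
  read c, top D: go to r, push ε → (r, abaaaaac, DZ)
  read a, top D: go to r, push D → (r, baaaaac, DZ)
  read b, top D: go to q, push DD → (q, aaaaac, DDZ)
No transition applies at (q, aaaaac, DDZ); input not fully consumed.

Reject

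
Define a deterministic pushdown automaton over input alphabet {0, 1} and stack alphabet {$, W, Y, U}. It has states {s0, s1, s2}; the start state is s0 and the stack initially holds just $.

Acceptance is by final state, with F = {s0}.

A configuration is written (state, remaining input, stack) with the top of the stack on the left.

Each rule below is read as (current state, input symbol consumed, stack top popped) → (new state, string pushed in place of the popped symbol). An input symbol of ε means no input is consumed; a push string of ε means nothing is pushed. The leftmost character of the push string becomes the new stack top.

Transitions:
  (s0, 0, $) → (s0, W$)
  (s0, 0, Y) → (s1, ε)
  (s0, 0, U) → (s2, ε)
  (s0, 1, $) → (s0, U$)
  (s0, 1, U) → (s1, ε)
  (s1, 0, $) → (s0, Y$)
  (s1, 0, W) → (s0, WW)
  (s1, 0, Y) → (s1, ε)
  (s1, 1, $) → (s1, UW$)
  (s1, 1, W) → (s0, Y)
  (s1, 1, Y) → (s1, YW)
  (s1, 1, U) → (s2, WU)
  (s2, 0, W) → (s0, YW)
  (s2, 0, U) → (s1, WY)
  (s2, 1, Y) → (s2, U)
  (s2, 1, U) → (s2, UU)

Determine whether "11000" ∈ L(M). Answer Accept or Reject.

(s0, 11000, $)
  read 1, top $: go to s0, push U$ → (s0, 1000, U$)
  read 1, top U: go to s1, push ε → (s1, 000, $)
  read 0, top $: go to s0, push Y$ → (s0, 00, Y$)
  read 0, top Y: go to s1, push ε → (s1, 0, $)
  read 0, top $: go to s0, push Y$ → (s0, ε, Y$)
All input consumed; state s0 ∈ F.

Accept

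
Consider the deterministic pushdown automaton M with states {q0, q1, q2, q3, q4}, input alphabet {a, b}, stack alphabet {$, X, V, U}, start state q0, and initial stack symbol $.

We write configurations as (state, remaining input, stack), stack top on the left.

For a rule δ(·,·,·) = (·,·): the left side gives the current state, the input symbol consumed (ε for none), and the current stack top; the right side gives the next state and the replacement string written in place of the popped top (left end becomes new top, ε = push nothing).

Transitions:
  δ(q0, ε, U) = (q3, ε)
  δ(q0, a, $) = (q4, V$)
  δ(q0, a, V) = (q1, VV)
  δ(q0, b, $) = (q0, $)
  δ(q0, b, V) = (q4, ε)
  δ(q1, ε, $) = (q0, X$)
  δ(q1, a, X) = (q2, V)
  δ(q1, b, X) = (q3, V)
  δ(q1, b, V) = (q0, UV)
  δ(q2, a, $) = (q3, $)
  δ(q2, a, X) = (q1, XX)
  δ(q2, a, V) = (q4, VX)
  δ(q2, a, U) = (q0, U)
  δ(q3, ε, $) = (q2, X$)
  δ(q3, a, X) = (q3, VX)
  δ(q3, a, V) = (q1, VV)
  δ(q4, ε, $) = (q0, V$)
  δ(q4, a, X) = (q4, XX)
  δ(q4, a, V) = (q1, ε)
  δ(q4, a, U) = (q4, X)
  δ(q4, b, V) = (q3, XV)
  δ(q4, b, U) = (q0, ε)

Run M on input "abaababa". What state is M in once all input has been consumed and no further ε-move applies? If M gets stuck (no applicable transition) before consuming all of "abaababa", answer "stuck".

(q0, abaababa, $)
  read a, top $: go to q4, push V$ → (q4, baababa, V$)
  read b, top V: go to q3, push XV → (q3, aababa, XV$)
  read a, top X: go to q3, push VX → (q3, ababa, VXV$)
  read a, top V: go to q1, push VV → (q1, baba, VVXV$)
  read b, top V: go to q0, push UV → (q0, aba, UVVXV$)
  ε-move, top U: go to q3, push ε → (q3, aba, VVXV$)
  read a, top V: go to q1, push VV → (q1, ba, VVVXV$)
  read b, top V: go to q0, push UV → (q0, a, UVVVXV$)
  ε-move, top U: go to q3, push ε → (q3, a, VVVXV$)
  read a, top V: go to q1, push VV → (q1, ε, VVVVXV$)
All input consumed; M is in state q1.

q1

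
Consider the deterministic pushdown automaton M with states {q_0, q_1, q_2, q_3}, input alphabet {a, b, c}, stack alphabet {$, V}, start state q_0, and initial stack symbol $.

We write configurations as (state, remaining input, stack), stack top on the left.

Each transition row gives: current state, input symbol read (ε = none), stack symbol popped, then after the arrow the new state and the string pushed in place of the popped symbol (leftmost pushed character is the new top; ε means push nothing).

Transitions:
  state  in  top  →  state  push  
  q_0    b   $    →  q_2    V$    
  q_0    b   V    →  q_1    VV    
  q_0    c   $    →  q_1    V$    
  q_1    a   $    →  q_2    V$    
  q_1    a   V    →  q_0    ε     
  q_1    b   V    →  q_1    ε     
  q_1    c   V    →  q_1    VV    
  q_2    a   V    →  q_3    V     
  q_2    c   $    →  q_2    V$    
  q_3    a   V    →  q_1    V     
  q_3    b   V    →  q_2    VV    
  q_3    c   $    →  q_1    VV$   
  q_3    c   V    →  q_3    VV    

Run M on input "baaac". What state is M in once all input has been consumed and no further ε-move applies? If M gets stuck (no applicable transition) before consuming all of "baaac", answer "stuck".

(q_0, baaac, $)
  read b, top $: go to q_2, push V$ → (q_2, aaac, V$)
  read a, top V: go to q_3, push V → (q_3, aac, V$)
  read a, top V: go to q_1, push V → (q_1, ac, V$)
  read a, top V: go to q_0, push ε → (q_0, c, $)
  read c, top $: go to q_1, push V$ → (q_1, ε, V$)
All input consumed; M is in state q_1.

q_1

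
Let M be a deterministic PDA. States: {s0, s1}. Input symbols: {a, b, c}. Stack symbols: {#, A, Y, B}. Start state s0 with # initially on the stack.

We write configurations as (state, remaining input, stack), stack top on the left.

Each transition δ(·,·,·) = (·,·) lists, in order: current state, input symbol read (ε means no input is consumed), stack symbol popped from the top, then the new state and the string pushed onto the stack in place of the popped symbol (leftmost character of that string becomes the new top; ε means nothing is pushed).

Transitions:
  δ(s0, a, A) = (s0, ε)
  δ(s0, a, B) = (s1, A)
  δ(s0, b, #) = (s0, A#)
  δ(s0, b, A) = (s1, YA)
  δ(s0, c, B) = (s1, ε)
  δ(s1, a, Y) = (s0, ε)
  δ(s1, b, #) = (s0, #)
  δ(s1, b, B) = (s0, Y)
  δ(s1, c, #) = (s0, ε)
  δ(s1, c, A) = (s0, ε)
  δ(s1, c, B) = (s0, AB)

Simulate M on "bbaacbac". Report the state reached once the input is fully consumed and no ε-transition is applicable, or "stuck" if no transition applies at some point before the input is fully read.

(s0, bbaacbac, #) ⊢ (s0, baacbac, A#) ⊢ (s1, aacbac, YA#) ⊢ (s0, acbac, A#) ⊢ (s0, cbac, #)
No transition for (s0, c, top #); M blocks with input cbac remaining.

stuck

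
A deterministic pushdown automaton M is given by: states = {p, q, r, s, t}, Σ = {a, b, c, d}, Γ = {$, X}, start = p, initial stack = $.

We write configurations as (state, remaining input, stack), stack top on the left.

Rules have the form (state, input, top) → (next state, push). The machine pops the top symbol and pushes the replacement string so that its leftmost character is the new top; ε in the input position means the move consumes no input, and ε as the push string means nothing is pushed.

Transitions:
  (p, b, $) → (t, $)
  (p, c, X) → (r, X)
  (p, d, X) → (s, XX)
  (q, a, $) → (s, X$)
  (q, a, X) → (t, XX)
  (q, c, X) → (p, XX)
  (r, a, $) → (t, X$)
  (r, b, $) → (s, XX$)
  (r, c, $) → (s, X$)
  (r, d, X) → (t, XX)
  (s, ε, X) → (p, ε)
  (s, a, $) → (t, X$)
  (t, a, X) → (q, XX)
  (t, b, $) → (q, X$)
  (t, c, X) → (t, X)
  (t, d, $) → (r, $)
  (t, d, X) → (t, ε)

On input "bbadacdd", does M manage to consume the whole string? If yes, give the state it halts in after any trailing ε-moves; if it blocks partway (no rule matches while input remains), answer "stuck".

p

(p, bbadacdd, $)
  read b, top $: go to t, push $ → (t, badacdd, $)
  read b, top $: go to q, push X$ → (q, adacdd, X$)
  read a, top X: go to t, push XX → (t, dacdd, XX$)
  read d, top X: go to t, push ε → (t, acdd, X$)
  read a, top X: go to q, push XX → (q, cdd, XX$)
  read c, top X: go to p, push XX → (p, dd, XXX$)
  read d, top X: go to s, push XX → (s, d, XXXX$)
  ε-move, top X: go to p, push ε → (p, d, XXX$)
  read d, top X: go to s, push XX → (s, ε, XXXX$)
  ε-move, top X: go to p, push ε → (p, ε, XXX$)
All input consumed; M is in state p.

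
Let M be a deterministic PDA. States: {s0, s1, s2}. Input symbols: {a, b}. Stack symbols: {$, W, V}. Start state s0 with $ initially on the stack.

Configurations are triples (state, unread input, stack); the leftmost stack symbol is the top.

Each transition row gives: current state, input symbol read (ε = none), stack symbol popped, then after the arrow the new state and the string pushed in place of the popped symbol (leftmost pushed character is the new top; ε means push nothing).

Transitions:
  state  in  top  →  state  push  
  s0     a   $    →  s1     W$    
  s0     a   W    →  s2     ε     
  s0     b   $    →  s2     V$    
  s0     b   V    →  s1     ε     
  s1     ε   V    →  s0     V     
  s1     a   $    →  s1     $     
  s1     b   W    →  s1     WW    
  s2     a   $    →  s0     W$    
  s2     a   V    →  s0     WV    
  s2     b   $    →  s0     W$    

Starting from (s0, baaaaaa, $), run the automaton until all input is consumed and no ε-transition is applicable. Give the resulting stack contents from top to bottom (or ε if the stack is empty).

V$

(s0, baaaaaa, $)
  read b, top $: go to s2, push V$ → (s2, aaaaaa, V$)
  read a, top V: go to s0, push WV → (s0, aaaaa, WV$)
  read a, top W: go to s2, push ε → (s2, aaaa, V$)
  read a, top V: go to s0, push WV → (s0, aaa, WV$)
  read a, top W: go to s2, push ε → (s2, aa, V$)
  read a, top V: go to s0, push WV → (s0, a, WV$)
  read a, top W: go to s2, push ε → (s2, ε, V$)
All input consumed in state s2 with stack V$.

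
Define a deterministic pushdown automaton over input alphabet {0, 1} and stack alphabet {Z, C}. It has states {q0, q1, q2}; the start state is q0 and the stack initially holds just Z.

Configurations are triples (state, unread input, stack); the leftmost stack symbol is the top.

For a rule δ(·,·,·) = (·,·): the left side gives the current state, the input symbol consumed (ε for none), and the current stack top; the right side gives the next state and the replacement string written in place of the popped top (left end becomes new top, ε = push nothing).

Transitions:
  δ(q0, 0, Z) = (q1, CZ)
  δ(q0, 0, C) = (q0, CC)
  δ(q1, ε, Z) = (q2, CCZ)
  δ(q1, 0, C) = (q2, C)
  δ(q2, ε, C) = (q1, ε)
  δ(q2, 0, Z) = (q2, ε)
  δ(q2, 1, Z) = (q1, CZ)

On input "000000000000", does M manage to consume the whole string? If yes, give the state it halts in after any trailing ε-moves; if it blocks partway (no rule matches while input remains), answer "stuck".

q1

(q0, 000000000000, Z)
  read 0, top Z: go to q1, push CZ → (q1, 00000000000, CZ)
  read 0, top C: go to q2, push C → (q2, 0000000000, CZ)
  ε-move, top C: go to q1, push ε → (q1, 0000000000, Z)
  ε-move, top Z: go to q2, push CCZ → (q2, 0000000000, CCZ)
  ε-move, top C: go to q1, push ε → (q1, 0000000000, CZ)
  read 0, top C: go to q2, push C → (q2, 000000000, CZ)
  ε-move, top C: go to q1, push ε → (q1, 000000000, Z)
  ε-move, top Z: go to q2, push CCZ → (q2, 000000000, CCZ)
  ε-move, top C: go to q1, push ε → (q1, 000000000, CZ)
  read 0, top C: go to q2, push C → (q2, 00000000, CZ)
  ε-move, top C: go to q1, push ε → (q1, 00000000, Z)
  ε-move, top Z: go to q2, push CCZ → (q2, 00000000, CCZ)
  ε-move, top C: go to q1, push ε → (q1, 00000000, CZ)
  read 0, top C: go to q2, push C → (q2, 0000000, CZ)
  ε-move, top C: go to q1, push ε → (q1, 0000000, Z)
  ε-move, top Z: go to q2, push CCZ → (q2, 0000000, CCZ)
  ε-move, top C: go to q1, push ε → (q1, 0000000, CZ)
  read 0, top C: go to q2, push C → (q2, 000000, CZ)
  ε-move, top C: go to q1, push ε → (q1, 000000, Z)
  ε-move, top Z: go to q2, push CCZ → (q2, 000000, CCZ)
  ε-move, top C: go to q1, push ε → (q1, 000000, CZ)
  read 0, top C: go to q2, push C → (q2, 00000, CZ)
  ε-move, top C: go to q1, push ε → (q1, 00000, Z)
  ε-move, top Z: go to q2, push CCZ → (q2, 00000, CCZ)
  ε-move, top C: go to q1, push ε → (q1, 00000, CZ)
  read 0, top C: go to q2, push C → (q2, 0000, CZ)
  ε-move, top C: go to q1, push ε → (q1, 0000, Z)
  ε-move, top Z: go to q2, push CCZ → (q2, 0000, CCZ)
  ε-move, top C: go to q1, push ε → (q1, 0000, CZ)
  read 0, top C: go to q2, push C → (q2, 000, CZ)
  ε-move, top C: go to q1, push ε → (q1, 000, Z)
  ε-move, top Z: go to q2, push CCZ → (q2, 000, CCZ)
  ε-move, top C: go to q1, push ε → (q1, 000, CZ)
  read 0, top C: go to q2, push C → (q2, 00, CZ)
  ε-move, top C: go to q1, push ε → (q1, 00, Z)
  ε-move, top Z: go to q2, push CCZ → (q2, 00, CCZ)
  ε-move, top C: go to q1, push ε → (q1, 00, CZ)
  read 0, top C: go to q2, push C → (q2, 0, CZ)
  ε-move, top C: go to q1, push ε → (q1, 0, Z)
  ε-move, top Z: go to q2, push CCZ → (q2, 0, CCZ)
  ε-move, top C: go to q1, push ε → (q1, 0, CZ)
  read 0, top C: go to q2, push C → (q2, ε, CZ)
  ε-move, top C: go to q1, push ε → (q1, ε, Z)
  ε-move, top Z: go to q2, push CCZ → (q2, ε, CCZ)
  ε-move, top C: go to q1, push ε → (q1, ε, CZ)
All input consumed; M is in state q1.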